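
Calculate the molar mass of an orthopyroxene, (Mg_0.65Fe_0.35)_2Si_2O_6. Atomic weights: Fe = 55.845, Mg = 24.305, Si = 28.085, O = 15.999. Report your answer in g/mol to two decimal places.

Mg: 1.30 × 24.305 = 31.5965
Fe: 0.70 × 55.845 = 39.0915
Si: 2 × 28.085 = 56.1700
O: 6 × 15.999 = 95.9940
Summing the contributions gives the formula mass.

222.85 g/mol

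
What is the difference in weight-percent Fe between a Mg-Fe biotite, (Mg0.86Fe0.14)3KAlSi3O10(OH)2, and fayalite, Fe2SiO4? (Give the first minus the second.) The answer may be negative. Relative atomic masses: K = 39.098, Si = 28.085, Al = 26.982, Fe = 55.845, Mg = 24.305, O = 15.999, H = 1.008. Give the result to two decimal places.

-49.36 percentage points

Fe in (Mg0.86Fe0.14)3KAlSi3O10(OH)2: molar mass 430.501 g/mol; 0.42×55.845 = 23.455 g → 5.45 wt%.
Fe in Fe2SiO4: molar mass 203.771 g/mol; 2×55.845 = 111.690 g → 54.81 wt%.
Difference = 5.45 − 54.81 = -49.36 percentage points.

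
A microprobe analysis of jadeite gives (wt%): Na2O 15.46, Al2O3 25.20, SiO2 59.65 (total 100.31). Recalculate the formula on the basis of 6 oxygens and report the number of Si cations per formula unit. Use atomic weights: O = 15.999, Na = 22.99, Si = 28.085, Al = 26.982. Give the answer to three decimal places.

2.001 Si apfu

Na2O: 15.46/61.979 = 0.24944 mol → 0.49888 mol Na, 0.24944 mol O.
Al2O3: 25.20/101.961 = 0.24715 mol → 0.49430 mol Al, 0.74145 mol O.
SiO2: 59.65/60.083 = 0.99279 mol → 0.99279 mol Si, 1.98558 mol O.
Total oxygen = 2.97647 mol. Normalization factor = 6/2.97647 = 2.01581.
Si per 6 O = 0.99279 × 2.01581 = 2.001.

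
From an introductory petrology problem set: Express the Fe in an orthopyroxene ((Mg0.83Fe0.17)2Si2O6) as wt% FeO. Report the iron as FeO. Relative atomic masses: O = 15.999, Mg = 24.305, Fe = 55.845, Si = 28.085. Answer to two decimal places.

Molar mass of (Mg0.83Fe0.17)2Si2O6 = 1.66×24.305 + 0.34×55.845 + 2×28.085 + 6×15.999 = 211.498 g/mol.
Each formula unit contains 0.34 Fe, equivalent to 0.34/1 = 0.3400 mol FeO.
M(FeO) = 1×55.845 + 1×15.999 = 71.844 g/mol.
Mass of FeO per formula unit = 0.3400 × 71.844 = 24.427 g.
FeO wt% = 24.427 / 211.498 × 100 = 11.55%.

11.55 wt%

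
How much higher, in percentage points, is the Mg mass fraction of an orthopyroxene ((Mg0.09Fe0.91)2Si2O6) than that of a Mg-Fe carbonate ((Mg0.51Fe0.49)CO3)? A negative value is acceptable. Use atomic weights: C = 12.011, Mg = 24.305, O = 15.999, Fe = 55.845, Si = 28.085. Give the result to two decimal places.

-10.73 percentage points

Mg in (Mg0.09Fe0.91)2Si2O6: molar mass 258.177 g/mol; 0.18×24.305 = 4.375 g → 1.69 wt%.
Mg in (Mg0.51Fe0.49)CO3: molar mass 99.768 g/mol; 0.51×24.305 = 12.396 g → 12.42 wt%.
Difference = 1.69 − 12.42 = -10.73 percentage points.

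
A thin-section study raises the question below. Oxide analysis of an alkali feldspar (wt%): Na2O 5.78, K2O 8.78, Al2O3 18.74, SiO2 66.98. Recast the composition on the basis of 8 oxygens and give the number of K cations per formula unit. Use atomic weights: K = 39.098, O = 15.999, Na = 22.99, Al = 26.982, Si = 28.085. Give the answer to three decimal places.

0.503 K apfu

5.78 wt% Na2O ÷ 61.979 g/mol = 0.09326 mol, giving 0.18652 Na and 0.09326 O.
8.78 wt% K2O ÷ 94.195 g/mol = 0.09321 mol, giving 0.18642 K and 0.09321 O.
18.74 wt% Al2O3 ÷ 101.961 g/mol = 0.18380 mol, giving 0.36760 Al and 0.55140 O.
66.98 wt% SiO2 ÷ 60.083 g/mol = 1.11479 mol, giving 1.11479 Si and 2.22958 O.
Oxygen sums to 2.96745; scaling by 8/2.96745 = 2.69592 puts the formula on 8 O.
K: 0.18642 × 2.69592 = 0.503 atoms per formula unit.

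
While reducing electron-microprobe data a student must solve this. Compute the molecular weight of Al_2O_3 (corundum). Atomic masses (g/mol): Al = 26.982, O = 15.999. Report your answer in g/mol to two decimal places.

The formula mass is the sum 2·26.982 + 3·15.999.

101.96 g/mol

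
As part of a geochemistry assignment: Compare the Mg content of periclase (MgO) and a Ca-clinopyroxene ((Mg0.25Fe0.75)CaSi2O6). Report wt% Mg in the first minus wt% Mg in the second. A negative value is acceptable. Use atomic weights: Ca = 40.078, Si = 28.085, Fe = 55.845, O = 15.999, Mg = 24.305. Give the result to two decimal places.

57.77 percentage points

M(MgO) = 40.304 g/mol, so wt% Mg = 24.305/40.304 × 100 = 60.30%.
M((Mg0.25Fe0.75)CaSi2O6) = 240.202 g/mol, so wt% Mg = 6.076/240.202 × 100 = 2.53%.
60.30 − 2.53 = 57.77 pp.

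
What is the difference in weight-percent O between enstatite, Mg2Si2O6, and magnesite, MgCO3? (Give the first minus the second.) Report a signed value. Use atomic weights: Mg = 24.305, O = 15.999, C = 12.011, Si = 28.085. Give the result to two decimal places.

O in Mg2Si2O6: molar mass 200.774 g/mol; 6×15.999 = 95.994 g → 47.81 wt%.
O in MgCO3: molar mass 84.313 g/mol; 3×15.999 = 47.997 g → 56.93 wt%.
Difference = 47.81 − 56.93 = -9.12 percentage points.

-9.12 percentage points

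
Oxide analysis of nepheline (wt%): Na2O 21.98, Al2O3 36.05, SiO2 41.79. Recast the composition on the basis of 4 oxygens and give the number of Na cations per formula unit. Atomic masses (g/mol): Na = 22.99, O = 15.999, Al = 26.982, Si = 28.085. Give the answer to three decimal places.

21.98 wt% Na2O ÷ 61.979 g/mol = 0.35464 mol, giving 0.70928 Na and 0.35464 O.
36.05 wt% Al2O3 ÷ 101.961 g/mol = 0.35357 mol, giving 0.70714 Al and 1.06071 O.
41.79 wt% SiO2 ÷ 60.083 g/mol = 0.69554 mol, giving 0.69554 Si and 1.39108 O.
Oxygen sums to 2.80643; scaling by 4/2.80643 = 1.42530 puts the formula on 4 O.
Na: 0.70928 × 1.42530 = 1.011 atoms per formula unit.

1.011 Na apfu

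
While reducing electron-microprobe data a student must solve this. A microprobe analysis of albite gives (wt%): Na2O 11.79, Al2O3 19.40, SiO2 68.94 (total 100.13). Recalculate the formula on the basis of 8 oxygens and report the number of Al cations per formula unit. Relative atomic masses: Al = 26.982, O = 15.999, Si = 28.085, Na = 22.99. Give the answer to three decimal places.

11.79 wt% Na2O ÷ 61.979 g/mol = 0.19023 mol, giving 0.38046 Na and 0.19023 O.
19.40 wt% Al2O3 ÷ 101.961 g/mol = 0.19027 mol, giving 0.38054 Al and 0.57081 O.
68.94 wt% SiO2 ÷ 60.083 g/mol = 1.14741 mol, giving 1.14741 Si and 2.29482 O.
Oxygen sums to 3.05586; scaling by 8/3.05586 = 2.61792 puts the formula on 8 O.
Al: 0.38054 × 2.61792 = 0.996 atoms per formula unit.

0.996 Al apfu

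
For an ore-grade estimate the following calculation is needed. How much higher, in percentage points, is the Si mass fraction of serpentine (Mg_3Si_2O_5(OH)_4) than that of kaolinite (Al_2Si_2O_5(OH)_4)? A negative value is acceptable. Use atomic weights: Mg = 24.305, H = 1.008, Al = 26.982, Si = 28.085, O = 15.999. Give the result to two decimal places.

-1.49 percentage points

Si in Mg_3Si_2O_5(OH)_4: molar mass 277.108 g/mol; 2×28.085 = 56.170 g → 20.27 wt%.
Si in Al_2Si_2O_5(OH)_4: molar mass 258.157 g/mol; 2×28.085 = 56.170 g → 21.76 wt%.
Difference = 20.27 − 21.76 = -1.49 percentage points.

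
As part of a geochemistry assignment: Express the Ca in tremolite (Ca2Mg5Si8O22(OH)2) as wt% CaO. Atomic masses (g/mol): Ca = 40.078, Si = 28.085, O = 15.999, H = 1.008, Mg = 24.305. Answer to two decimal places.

Molar mass of Ca2Mg5Si8O22(OH)2 = 2*40.078 + 5*24.305 + 8*28.085 + 24*15.999 + 2*1.008 = 812.353 g/mol.
Each formula unit contains 2 Ca, equivalent to 2/1 = 2.0000 mol CaO.
M(CaO) = 1×40.078 + 1×15.999 = 56.077 g/mol.
Mass of CaO per formula unit = 2.0000 × 56.077 = 112.154 g.
CaO wt% = 112.154 / 812.353 × 100 = 13.81%.

13.81 wt%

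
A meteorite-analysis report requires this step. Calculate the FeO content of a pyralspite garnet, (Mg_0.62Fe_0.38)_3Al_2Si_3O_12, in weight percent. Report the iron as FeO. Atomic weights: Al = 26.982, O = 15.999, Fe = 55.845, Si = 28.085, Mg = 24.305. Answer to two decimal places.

Formula mass = 439.078 g/mol.
1.14 Fe → 1.1400 mol FeO per formula unit; M(FeO) = 71.844, so FeO mass = 81.902 g.
81.902/439.078 × 100 = 18.65 wt%.

18.65 wt%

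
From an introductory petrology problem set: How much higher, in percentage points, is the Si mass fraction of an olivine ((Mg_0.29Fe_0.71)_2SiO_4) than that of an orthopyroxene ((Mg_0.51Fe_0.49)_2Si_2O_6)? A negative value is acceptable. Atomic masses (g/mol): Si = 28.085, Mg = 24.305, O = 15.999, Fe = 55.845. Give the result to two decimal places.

-9.10 percentage points

Si in (Mg_0.29Fe_0.71)_2SiO_4: molar mass 185.478 g/mol; 1×28.085 = 28.085 g → 15.14 wt%.
Si in (Mg_0.51Fe_0.49)_2Si_2O_6: molar mass 231.683 g/mol; 2×28.085 = 56.170 g → 24.24 wt%.
Difference = 15.14 − 24.24 = -9.10 percentage points.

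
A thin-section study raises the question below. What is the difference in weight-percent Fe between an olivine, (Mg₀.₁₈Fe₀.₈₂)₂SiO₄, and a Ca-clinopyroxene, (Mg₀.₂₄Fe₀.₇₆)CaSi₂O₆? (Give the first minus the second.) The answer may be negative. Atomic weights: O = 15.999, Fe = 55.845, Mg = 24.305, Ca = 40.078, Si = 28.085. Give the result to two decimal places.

29.95 percentage points

First mineral: 91.586 g Fe in 192.417 g formula = 47.60 wt% Fe.
Second mineral: 42.442 g Fe in 240.517 g formula = 17.65 wt% Fe.
47.60% − 17.65% gives a difference of 29.95 percentage points.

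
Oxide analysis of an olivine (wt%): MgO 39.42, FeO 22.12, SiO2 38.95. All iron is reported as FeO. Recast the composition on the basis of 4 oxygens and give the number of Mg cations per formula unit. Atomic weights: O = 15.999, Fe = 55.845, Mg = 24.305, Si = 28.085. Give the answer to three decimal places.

1.515 Mg apfu

MgO: 39.42/40.304 = 0.97807 mol → 0.97807 mol Mg, 0.97807 mol O.
FeO: 22.12/71.844 = 0.30789 mol → 0.30789 mol Fe, 0.30789 mol O.
SiO2: 38.95/60.083 = 0.64827 mol → 0.64827 mol Si, 1.29654 mol O.
Total oxygen = 2.58250 mol. Normalization factor = 4/2.58250 = 1.54889.
Mg per 4 O = 0.97807 × 1.54889 = 1.515.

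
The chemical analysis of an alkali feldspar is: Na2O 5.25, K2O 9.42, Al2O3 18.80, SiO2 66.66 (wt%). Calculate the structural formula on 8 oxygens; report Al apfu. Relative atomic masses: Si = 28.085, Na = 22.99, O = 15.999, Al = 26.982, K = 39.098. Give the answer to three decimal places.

Na2O: 5.25/61.979 = 0.08471 mol → 0.16942 mol Na, 0.08471 mol O.
K2O: 9.42/94.195 = 0.10001 mol → 0.20002 mol K, 0.10001 mol O.
Al2O3: 18.80/101.961 = 0.18438 mol → 0.36876 mol Al, 0.55314 mol O.
SiO2: 66.66/60.083 = 1.10947 mol → 1.10947 mol Si, 2.21894 mol O.
Total oxygen = 2.95680 mol. Normalization factor = 8/2.95680 = 2.70563.
Al per 8 O = 0.36876 × 2.70563 = 0.998.

0.998 Al apfu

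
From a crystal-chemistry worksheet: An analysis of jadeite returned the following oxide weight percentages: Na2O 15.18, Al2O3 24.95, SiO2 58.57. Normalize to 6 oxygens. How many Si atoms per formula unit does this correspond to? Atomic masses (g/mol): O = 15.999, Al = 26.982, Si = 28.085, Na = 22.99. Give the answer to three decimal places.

1.997 Si apfu

Na2O (M=61.979): mol = 0.24492; Na = 0.48984, O = 0.24492.
Al2O3 (M=101.961): mol = 0.24470; Al = 0.48940, O = 0.73410.
SiO2 (M=60.083): mol = 0.97482; Si = 0.97482, O = 1.94964.
ΣO = 2.92866; factor = 6/ΣO = 2.04872.
Si apfu = 0.97482 × 2.04872 = 1.997.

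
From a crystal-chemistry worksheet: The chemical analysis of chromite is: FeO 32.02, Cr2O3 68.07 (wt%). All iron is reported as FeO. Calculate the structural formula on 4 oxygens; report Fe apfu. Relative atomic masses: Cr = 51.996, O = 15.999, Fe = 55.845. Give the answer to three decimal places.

0.996 Fe apfu

32.02 wt% FeO ÷ 71.844 g/mol = 0.44569 mol, giving 0.44569 Fe and 0.44569 O.
68.07 wt% Cr2O3 ÷ 151.989 g/mol = 0.44786 mol, giving 0.89572 Cr and 1.34358 O.
Oxygen sums to 1.78927; scaling by 4/1.78927 = 2.23555 puts the formula on 4 O.
Fe: 0.44569 × 2.23555 = 0.996 atoms per formula unit.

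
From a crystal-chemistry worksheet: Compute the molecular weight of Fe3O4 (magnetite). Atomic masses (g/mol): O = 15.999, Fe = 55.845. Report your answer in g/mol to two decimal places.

231.53 g/mol

The formula mass is the sum 3·55.845 + 4·15.999.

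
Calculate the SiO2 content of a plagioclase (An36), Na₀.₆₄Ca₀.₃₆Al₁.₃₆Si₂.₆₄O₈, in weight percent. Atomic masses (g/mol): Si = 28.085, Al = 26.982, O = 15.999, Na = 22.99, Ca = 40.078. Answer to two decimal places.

M(Na₀.₆₄Ca₀.₃₆Al₁.₃₆Si₂.₆₄O₈) = 267.974 g/mol; M(SiO2) = 60.083 g/mol.
Moles SiO2 per formula unit = 2.64 Si ÷ 1 = 2.6400.
SiO2 fraction = (2.6400 × 60.083) / 267.974 = 158.619/267.974 = 0.5919.

59.19 wt%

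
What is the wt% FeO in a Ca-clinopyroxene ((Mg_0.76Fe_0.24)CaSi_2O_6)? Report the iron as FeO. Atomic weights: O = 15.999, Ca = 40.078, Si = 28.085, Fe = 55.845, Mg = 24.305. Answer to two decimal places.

7.69 wt%

Formula mass = 224.117 g/mol.
0.24 Fe → 0.2400 mol FeO per formula unit; M(FeO) = 71.844, so FeO mass = 17.243 g.
17.243/224.117 × 100 = 7.69 wt%.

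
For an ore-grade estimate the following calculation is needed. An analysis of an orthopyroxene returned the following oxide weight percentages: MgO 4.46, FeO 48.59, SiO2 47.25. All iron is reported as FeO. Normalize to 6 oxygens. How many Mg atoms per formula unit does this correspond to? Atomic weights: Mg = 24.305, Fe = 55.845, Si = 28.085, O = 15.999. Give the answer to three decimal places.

0.281 Mg apfu

MgO: 4.46/40.304 = 0.11066 mol → 0.11066 mol Mg, 0.11066 mol O.
FeO: 48.59/71.844 = 0.67633 mol → 0.67633 mol Fe, 0.67633 mol O.
SiO2: 47.25/60.083 = 0.78641 mol → 0.78641 mol Si, 1.57282 mol O.
Total oxygen = 2.35981 mol. Normalization factor = 6/2.35981 = 2.54258.
Mg per 6 O = 0.11066 × 2.54258 = 0.281.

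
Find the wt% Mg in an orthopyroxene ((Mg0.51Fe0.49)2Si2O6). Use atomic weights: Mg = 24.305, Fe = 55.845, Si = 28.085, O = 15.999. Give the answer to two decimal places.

Molar mass of (Mg0.51Fe0.49)2Si2O6: 1.02*24.305 + 0.98*55.845 + 2*28.085 + 6*15.999 = 231.683 g/mol.
Mass of Mg per formula unit: 1.02 × 24.305 = 24.791 g.
Weight fraction Mg = 24.791 / 231.683 = 0.1070.

10.70 wt%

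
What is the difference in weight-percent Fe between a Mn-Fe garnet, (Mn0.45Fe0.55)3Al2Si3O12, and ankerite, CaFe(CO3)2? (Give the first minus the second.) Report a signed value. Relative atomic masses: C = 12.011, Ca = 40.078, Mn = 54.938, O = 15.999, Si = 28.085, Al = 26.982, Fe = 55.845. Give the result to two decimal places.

-7.30 percentage points

First mineral: 92.144 g Fe in 496.518 g formula = 18.56 wt% Fe.
Second mineral: 55.845 g Fe in 215.939 g formula = 25.86 wt% Fe.
18.56% − 25.86% gives a difference of -7.30 percentage points.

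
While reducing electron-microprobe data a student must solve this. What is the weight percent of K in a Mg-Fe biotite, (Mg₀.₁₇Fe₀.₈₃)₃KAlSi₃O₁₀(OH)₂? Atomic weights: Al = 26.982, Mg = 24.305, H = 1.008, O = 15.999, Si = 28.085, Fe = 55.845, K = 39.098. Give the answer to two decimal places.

7.89 wt%

Molar mass of (Mg₀.₁₇Fe₀.₈₃)₃KAlSi₃O₁₀(OH)₂: 0.51·24.305 + 2.49·55.845 + 1·39.098 + 1·26.982 + 3·28.085 + 12·15.999 + 2·1.008 = 495.789 g/mol.
Mass of K per formula unit: 1 × 39.098 = 39.098 g.
Weight fraction K = 39.098 / 495.789 = 0.0789.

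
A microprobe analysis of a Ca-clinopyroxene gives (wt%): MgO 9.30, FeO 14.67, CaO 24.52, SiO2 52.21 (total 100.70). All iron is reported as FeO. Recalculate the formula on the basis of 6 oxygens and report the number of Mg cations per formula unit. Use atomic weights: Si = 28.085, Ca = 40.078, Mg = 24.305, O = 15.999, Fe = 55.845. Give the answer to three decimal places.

0.530 Mg apfu

9.30 wt% MgO ÷ 40.304 g/mol = 0.23075 mol, giving 0.23075 Mg and 0.23075 O.
14.67 wt% FeO ÷ 71.844 g/mol = 0.20419 mol, giving 0.20419 Fe and 0.20419 O.
24.52 wt% CaO ÷ 56.077 g/mol = 0.43726 mol, giving 0.43726 Ca and 0.43726 O.
52.21 wt% SiO2 ÷ 60.083 g/mol = 0.86896 mol, giving 0.86896 Si and 1.73792 O.
Oxygen sums to 2.61012; scaling by 6/2.61012 = 2.29874 puts the formula on 6 O.
Mg: 0.23075 × 2.29874 = 0.530 atoms per formula unit.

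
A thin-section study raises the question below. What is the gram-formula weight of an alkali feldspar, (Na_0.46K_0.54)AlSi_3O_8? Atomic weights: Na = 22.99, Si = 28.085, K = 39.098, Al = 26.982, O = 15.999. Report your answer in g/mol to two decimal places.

Na: 0.46 × 22.99 = 10.5754
K: 0.54 × 39.098 = 21.1129
Al: 1 × 26.982 = 26.9820
Si: 3 × 28.085 = 84.2550
O: 8 × 15.999 = 127.9920
Summing the contributions gives the formula mass.

270.92 g/mol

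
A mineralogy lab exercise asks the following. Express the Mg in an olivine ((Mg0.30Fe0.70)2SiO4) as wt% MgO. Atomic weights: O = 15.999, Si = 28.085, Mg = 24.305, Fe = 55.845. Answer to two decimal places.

13.08 wt%

M((Mg0.30Fe0.70)2SiO4) = 184.847 g/mol; M(MgO) = 40.304 g/mol.
Moles MgO per formula unit = 0.60 Mg ÷ 1 = 0.6000.
MgO fraction = (0.6000 × 40.304) / 184.847 = 24.182/184.847 = 0.1308.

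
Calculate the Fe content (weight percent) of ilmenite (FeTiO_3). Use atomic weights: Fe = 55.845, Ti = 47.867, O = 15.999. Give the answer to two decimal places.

Formula mass = 1*55.845 + 1*47.867 + 3*15.999 = 151.709 g/mol, of which 55.845 g is Fe.
So Fe makes up 55.845/151.709 = 0.3681 of the mass, i.e. 36.81%.

36.81 weight percent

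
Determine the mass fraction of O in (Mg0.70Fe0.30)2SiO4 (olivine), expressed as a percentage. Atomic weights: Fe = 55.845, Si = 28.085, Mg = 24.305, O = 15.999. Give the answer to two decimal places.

40.09 weight percent

M((Mg0.70Fe0.30)2SiO4) = 159.615 g/mol.
O contributes 4 × 15.999 = 63.996 g per mole.
63.996/159.615 = 0.4009 → 40.09%.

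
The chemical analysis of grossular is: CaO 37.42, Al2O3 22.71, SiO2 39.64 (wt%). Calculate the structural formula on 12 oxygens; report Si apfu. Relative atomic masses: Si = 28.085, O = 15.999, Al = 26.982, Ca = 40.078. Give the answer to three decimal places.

CaO: 37.42/56.077 = 0.66730 mol → 0.66730 mol Ca, 0.66730 mol O.
Al2O3: 22.71/101.961 = 0.22273 mol → 0.44546 mol Al, 0.66819 mol O.
SiO2: 39.64/60.083 = 0.65975 mol → 0.65975 mol Si, 1.31950 mol O.
Total oxygen = 2.65499 mol. Normalization factor = 12/2.65499 = 4.51979.
Si per 12 O = 0.65975 × 4.51979 = 2.982.

2.982 Si apfu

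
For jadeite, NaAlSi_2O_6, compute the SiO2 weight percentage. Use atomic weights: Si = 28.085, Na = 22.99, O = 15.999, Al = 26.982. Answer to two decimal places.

59.45 wt%

M(NaAlSi_2O_6) = 202.136 g/mol; M(SiO2) = 60.083 g/mol.
Moles SiO2 per formula unit = 2 Si ÷ 1 = 2.0000.
SiO2 fraction = (2.0000 × 60.083) / 202.136 = 120.166/202.136 = 0.5945.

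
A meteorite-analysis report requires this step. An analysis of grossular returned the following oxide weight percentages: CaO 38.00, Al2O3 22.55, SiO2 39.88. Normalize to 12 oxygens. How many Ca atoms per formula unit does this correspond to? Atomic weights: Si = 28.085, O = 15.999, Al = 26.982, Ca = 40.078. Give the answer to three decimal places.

3.047 Ca apfu

CaO: 38.00/56.077 = 0.67764 mol → 0.67764 mol Ca, 0.67764 mol O.
Al2O3: 22.55/101.961 = 0.22116 mol → 0.44232 mol Al, 0.66348 mol O.
SiO2: 39.88/60.083 = 0.66375 mol → 0.66375 mol Si, 1.32750 mol O.
Total oxygen = 2.66862 mol. Normalization factor = 12/2.66862 = 4.49671.
Ca per 12 O = 0.67764 × 4.49671 = 3.047.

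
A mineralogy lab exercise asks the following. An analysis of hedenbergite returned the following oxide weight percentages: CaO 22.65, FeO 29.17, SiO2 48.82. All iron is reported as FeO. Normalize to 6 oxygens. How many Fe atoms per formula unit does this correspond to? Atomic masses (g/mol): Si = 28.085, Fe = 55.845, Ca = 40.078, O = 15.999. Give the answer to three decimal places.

1.000 Fe apfu

CaO (M=56.077): mol = 0.40391; Ca = 0.40391, O = 0.40391.
FeO (M=71.844): mol = 0.40602; Fe = 0.40602, O = 0.40602.
SiO2 (M=60.083): mol = 0.81254; Si = 0.81254, O = 1.62508.
ΣO = 2.43501; factor = 6/ΣO = 2.46406.
Fe apfu = 0.40602 × 2.46406 = 1.000.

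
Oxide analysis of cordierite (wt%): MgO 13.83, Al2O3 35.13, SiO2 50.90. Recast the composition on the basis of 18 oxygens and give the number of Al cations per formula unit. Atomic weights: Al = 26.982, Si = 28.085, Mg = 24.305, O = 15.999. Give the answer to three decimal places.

4.039 Al apfu

MgO (M=40.304): mol = 0.34314; Mg = 0.34314, O = 0.34314.
Al2O3 (M=101.961): mol = 0.34454; Al = 0.68908, O = 1.03362.
SiO2 (M=60.083): mol = 0.84716; Si = 0.84716, O = 1.69432.
ΣO = 3.07108; factor = 18/ΣO = 5.86113.
Al apfu = 0.68908 × 5.86113 = 4.039.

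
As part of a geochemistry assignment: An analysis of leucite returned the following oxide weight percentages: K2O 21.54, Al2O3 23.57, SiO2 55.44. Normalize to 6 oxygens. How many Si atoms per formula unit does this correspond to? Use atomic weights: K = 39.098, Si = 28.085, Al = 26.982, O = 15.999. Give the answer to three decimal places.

K2O (M=94.195): mol = 0.22867; K = 0.45734, O = 0.22867.
Al2O3 (M=101.961): mol = 0.23117; Al = 0.46234, O = 0.69351.
SiO2 (M=60.083): mol = 0.92272; Si = 0.92272, O = 1.84544.
ΣO = 2.76762; factor = 6/ΣO = 2.16793.
Si apfu = 0.92272 × 2.16793 = 2.000.

2.000 Si apfu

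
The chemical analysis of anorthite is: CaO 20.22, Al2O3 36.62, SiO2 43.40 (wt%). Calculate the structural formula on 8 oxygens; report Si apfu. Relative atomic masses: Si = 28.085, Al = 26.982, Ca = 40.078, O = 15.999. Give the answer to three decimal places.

20.22 wt% CaO ÷ 56.077 g/mol = 0.36058 mol, giving 0.36058 Ca and 0.36058 O.
36.62 wt% Al2O3 ÷ 101.961 g/mol = 0.35916 mol, giving 0.71832 Al and 1.07748 O.
43.40 wt% SiO2 ÷ 60.083 g/mol = 0.72233 mol, giving 0.72233 Si and 1.44466 O.
Oxygen sums to 2.88272; scaling by 8/2.88272 = 2.77516 puts the formula on 8 O.
Si: 0.72233 × 2.77516 = 2.005 atoms per formula unit.

2.005 Si apfu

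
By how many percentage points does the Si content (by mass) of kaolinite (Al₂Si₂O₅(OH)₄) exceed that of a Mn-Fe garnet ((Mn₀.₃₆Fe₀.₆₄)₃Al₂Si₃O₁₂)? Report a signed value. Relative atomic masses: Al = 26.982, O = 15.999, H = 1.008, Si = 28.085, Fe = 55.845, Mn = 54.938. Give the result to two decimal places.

4.80 percentage points

First mineral: 56.170 g Si in 258.157 g formula = 21.76 wt% Si.
Second mineral: 84.255 g Si in 496.762 g formula = 16.96 wt% Si.
21.76% − 16.96% gives a difference of 4.80 percentage points.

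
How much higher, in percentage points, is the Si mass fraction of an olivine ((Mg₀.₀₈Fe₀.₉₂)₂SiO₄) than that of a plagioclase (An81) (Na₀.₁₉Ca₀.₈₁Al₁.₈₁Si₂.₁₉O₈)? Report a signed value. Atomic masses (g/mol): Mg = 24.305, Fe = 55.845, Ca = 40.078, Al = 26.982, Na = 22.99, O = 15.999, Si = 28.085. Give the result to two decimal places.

-8.22 percentage points

First mineral: 28.085 g Si in 198.725 g formula = 14.13 wt% Si.
Second mineral: 61.506 g Si in 275.167 g formula = 22.35 wt% Si.
14.13% − 22.35% gives a difference of -8.22 percentage points.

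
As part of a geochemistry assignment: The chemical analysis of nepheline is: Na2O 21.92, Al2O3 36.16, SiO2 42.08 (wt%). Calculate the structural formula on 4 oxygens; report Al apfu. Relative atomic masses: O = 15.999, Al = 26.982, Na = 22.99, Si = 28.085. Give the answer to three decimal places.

1.007 Al apfu

Na2O (M=61.979): mol = 0.35367; Na = 0.70734, O = 0.35367.
Al2O3 (M=101.961): mol = 0.35465; Al = 0.70930, O = 1.06395.
SiO2 (M=60.083): mol = 0.70036; Si = 0.70036, O = 1.40072.
ΣO = 2.81834; factor = 4/ΣO = 1.41928.
Al apfu = 0.70930 × 1.41928 = 1.007.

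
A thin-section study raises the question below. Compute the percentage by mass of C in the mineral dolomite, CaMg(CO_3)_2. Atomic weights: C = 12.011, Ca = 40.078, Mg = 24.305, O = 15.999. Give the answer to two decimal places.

Molar mass of CaMg(CO_3)_2: 1*40.078 + 1*24.305 + 2*12.011 + 6*15.999 = 184.399 g/mol.
Mass of C per formula unit: 2 × 12.011 = 24.022 g.
Weight fraction C = 24.022 / 184.399 = 0.1303.

13.03 wt%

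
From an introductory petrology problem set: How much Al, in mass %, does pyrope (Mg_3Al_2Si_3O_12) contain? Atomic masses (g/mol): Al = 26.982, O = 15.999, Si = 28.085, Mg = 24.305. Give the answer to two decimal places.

13.39 mass %

Molar mass of Mg_3Al_2Si_3O_12: 3×24.305 + 2×26.982 + 3×28.085 + 12×15.999 = 403.122 g/mol.
Mass of Al per formula unit: 2 × 26.982 = 53.964 g.
Weight fraction Al = 53.964 / 403.122 = 0.1339.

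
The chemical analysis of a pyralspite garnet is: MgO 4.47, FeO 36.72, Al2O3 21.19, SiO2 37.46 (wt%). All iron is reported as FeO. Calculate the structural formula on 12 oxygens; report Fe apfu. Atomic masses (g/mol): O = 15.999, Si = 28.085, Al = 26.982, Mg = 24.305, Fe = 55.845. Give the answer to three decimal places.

4.47 wt% MgO ÷ 40.304 g/mol = 0.11091 mol, giving 0.11091 Mg and 0.11091 O.
36.72 wt% FeO ÷ 71.844 g/mol = 0.51111 mol, giving 0.51111 Fe and 0.51111 O.
21.19 wt% Al2O3 ÷ 101.961 g/mol = 0.20782 mol, giving 0.41564 Al and 0.62346 O.
37.46 wt% SiO2 ÷ 60.083 g/mol = 0.62347 mol, giving 0.62347 Si and 1.24694 O.
Oxygen sums to 2.49242; scaling by 12/2.49242 = 4.81460 puts the formula on 12 O.
Fe: 0.51111 × 4.81460 = 2.461 atoms per formula unit.

2.461 Fe apfu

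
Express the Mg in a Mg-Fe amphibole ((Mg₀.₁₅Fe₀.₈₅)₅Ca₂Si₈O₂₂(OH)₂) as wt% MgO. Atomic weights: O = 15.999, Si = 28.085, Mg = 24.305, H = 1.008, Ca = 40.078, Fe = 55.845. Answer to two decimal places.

M((Mg₀.₁₅Fe₀.₈₅)₅Ca₂Si₈O₂₂(OH)₂) = 946.398 g/mol; M(MgO) = 40.304 g/mol.
Moles MgO per formula unit = 0.75 Mg ÷ 1 = 0.7500.
MgO fraction = (0.7500 × 40.304) / 946.398 = 30.228/946.398 = 0.0319.

3.19 wt%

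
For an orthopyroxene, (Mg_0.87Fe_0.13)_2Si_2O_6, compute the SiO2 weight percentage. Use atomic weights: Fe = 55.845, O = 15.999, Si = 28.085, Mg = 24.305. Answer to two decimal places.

Molar mass of (Mg_0.87Fe_0.13)_2Si_2O_6 = 1.74*24.305 + 0.26*55.845 + 2*28.085 + 6*15.999 = 208.974 g/mol.
Each formula unit contains 2 Si, equivalent to 2/1 = 2.0000 mol SiO2.
M(SiO2) = 1×28.085 + 2×15.999 = 60.083 g/mol.
Mass of SiO2 per formula unit = 2.0000 × 60.083 = 120.166 g.
SiO2 wt% = 120.166 / 208.974 × 100 = 57.50%.

57.50 wt%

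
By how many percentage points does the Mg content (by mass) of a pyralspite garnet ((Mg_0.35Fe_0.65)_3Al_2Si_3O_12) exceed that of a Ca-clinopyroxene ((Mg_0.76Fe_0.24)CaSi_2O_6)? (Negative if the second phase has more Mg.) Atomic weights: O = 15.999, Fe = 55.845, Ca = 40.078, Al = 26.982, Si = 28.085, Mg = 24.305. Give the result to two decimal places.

First mineral: 25.520 g Mg in 464.625 g formula = 5.49 wt% Mg.
Second mineral: 18.472 g Mg in 224.117 g formula = 8.24 wt% Mg.
5.49% − 8.24% gives a difference of -2.75 percentage points.

-2.75 percentage points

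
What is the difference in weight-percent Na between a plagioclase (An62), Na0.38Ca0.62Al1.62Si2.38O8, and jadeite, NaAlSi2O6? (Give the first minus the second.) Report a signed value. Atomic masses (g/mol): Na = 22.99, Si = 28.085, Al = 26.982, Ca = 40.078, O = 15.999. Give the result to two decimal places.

Na in Na0.38Ca0.62Al1.62Si2.38O8: molar mass 272.130 g/mol; 0.38×22.99 = 8.736 g → 3.21 wt%.
Na in NaAlSi2O6: molar mass 202.136 g/mol; 1×22.99 = 22.990 g → 11.37 wt%.
Difference = 3.21 − 11.37 = -8.16 percentage points.

-8.16 percentage points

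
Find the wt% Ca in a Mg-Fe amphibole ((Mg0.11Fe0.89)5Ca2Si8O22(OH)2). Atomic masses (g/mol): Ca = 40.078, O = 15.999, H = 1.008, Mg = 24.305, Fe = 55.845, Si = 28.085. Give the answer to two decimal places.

M((Mg0.11Fe0.89)5Ca2Si8O22(OH)2) = 952.706 g/mol.
Ca contributes 2 × 40.078 = 80.156 g per mole.
80.156/952.706 = 0.0841 → 8.41%.

8.41 mass %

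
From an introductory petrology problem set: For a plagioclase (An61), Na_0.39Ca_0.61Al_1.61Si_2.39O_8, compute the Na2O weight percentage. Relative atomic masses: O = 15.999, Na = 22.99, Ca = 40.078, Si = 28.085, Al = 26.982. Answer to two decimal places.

Formula mass = 271.970 g/mol.
0.39 Na → 0.1950 mol Na2O per formula unit; M(Na2O) = 61.979, so Na2O mass = 12.086 g.
12.086/271.970 × 100 = 4.44 wt%.

4.44 wt%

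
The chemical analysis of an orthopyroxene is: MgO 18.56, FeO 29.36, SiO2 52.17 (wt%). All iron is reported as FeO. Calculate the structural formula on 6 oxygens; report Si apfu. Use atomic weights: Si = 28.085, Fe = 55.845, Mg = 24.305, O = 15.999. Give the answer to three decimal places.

MgO: 18.56/40.304 = 0.46050 mol → 0.46050 mol Mg, 0.46050 mol O.
FeO: 29.36/71.844 = 0.40866 mol → 0.40866 mol Fe, 0.40866 mol O.
SiO2: 52.17/60.083 = 0.86830 mol → 0.86830 mol Si, 1.73660 mol O.
Total oxygen = 2.60576 mol. Normalization factor = 6/2.60576 = 2.30259.
Si per 6 O = 0.86830 × 2.30259 = 1.999.

1.999 Si apfu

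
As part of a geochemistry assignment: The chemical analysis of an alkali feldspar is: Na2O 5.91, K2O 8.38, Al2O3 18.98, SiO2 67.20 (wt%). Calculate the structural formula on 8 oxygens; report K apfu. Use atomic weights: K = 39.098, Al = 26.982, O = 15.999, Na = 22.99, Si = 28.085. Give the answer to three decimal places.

Na2O: 5.91/61.979 = 0.09535 mol → 0.19070 mol Na, 0.09535 mol O.
K2O: 8.38/94.195 = 0.08896 mol → 0.17792 mol K, 0.08896 mol O.
Al2O3: 18.98/101.961 = 0.18615 mol → 0.37230 mol Al, 0.55845 mol O.
SiO2: 67.20/60.083 = 1.11845 mol → 1.11845 mol Si, 2.23690 mol O.
Total oxygen = 2.97966 mol. Normalization factor = 8/2.97966 = 2.68487.
K per 8 O = 0.17792 × 2.68487 = 0.478.

0.478 K apfu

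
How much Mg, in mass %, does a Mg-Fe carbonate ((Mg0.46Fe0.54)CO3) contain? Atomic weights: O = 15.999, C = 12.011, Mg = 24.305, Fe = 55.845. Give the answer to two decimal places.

M((Mg0.46Fe0.54)CO3) = 101.345 g/mol.
Mg contributes 0.46 × 24.305 = 11.180 g per mole.
11.180/101.345 = 0.1103 → 11.03%.

11.03 mass %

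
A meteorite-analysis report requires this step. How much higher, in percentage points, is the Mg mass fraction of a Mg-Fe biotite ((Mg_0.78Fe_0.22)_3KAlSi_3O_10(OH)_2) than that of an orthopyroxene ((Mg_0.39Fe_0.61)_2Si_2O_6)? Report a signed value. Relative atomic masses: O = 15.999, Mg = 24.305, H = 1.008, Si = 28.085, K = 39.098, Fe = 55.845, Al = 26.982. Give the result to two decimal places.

5.06 percentage points

M((Mg_0.78Fe_0.22)_3KAlSi_3O_10(OH)_2) = 438.070 g/mol, so wt% Mg = 56.874/438.070 × 100 = 12.98%.
M((Mg_0.39Fe_0.61)_2Si_2O_6) = 239.253 g/mol, so wt% Mg = 18.958/239.253 × 100 = 7.92%.
12.98 − 7.92 = 5.06 pp.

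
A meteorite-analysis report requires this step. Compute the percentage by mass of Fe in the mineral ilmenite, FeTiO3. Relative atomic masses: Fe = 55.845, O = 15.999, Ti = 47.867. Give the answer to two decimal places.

Formula mass = 1×55.845 + 1×47.867 + 3×15.999 = 151.709 g/mol, of which 55.845 g is Fe.
So Fe makes up 55.845/151.709 = 0.3681 of the mass, i.e. 36.81%.

36.81 weight percent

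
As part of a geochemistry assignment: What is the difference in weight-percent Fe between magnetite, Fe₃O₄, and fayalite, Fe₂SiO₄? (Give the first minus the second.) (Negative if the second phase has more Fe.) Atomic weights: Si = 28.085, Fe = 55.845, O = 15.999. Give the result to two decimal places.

Fe in Fe₃O₄: molar mass 231.531 g/mol; 3×55.845 = 167.535 g → 72.36 wt%.
Fe in Fe₂SiO₄: molar mass 203.771 g/mol; 2×55.845 = 111.690 g → 54.81 wt%.
Difference = 72.36 − 54.81 = 17.55 percentage points.

17.55 percentage points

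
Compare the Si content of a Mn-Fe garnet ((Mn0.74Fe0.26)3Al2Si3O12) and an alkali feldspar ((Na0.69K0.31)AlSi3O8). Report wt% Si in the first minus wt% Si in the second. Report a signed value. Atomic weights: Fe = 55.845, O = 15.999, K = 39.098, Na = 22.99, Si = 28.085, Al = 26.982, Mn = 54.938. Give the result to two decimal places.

Si in (Mn0.74Fe0.26)3Al2Si3O12: molar mass 495.728 g/mol; 3×28.085 = 84.255 g → 17.00 wt%.
Si in (Na0.69K0.31)AlSi3O8: molar mass 267.212 g/mol; 3×28.085 = 84.255 g → 31.53 wt%.
Difference = 17.00 − 31.53 = -14.53 percentage points.

-14.53 percentage points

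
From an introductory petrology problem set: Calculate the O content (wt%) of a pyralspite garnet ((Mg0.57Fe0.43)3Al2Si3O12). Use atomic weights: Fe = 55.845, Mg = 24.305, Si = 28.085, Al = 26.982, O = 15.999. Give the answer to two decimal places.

M((Mg0.57Fe0.43)3Al2Si3O12) = 443.809 g/mol.
O contributes 12 × 15.999 = 191.988 g per mole.
191.988/443.809 = 0.4326 → 43.26%.

43.26 wt%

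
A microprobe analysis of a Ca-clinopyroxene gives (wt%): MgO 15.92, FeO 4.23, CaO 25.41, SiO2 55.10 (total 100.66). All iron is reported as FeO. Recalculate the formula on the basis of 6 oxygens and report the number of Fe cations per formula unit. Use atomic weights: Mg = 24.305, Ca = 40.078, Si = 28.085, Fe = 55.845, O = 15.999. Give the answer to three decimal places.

MgO: 15.92/40.304 = 0.39500 mol → 0.39500 mol Mg, 0.39500 mol O.
FeO: 4.23/71.844 = 0.05888 mol → 0.05888 mol Fe, 0.05888 mol O.
CaO: 25.41/56.077 = 0.45313 mol → 0.45313 mol Ca, 0.45313 mol O.
SiO2: 55.10/60.083 = 0.91706 mol → 0.91706 mol Si, 1.83412 mol O.
Total oxygen = 2.74113 mol. Normalization factor = 6/2.74113 = 2.18888.
Fe per 6 O = 0.05888 × 2.18888 = 0.129.

0.129 Fe apfu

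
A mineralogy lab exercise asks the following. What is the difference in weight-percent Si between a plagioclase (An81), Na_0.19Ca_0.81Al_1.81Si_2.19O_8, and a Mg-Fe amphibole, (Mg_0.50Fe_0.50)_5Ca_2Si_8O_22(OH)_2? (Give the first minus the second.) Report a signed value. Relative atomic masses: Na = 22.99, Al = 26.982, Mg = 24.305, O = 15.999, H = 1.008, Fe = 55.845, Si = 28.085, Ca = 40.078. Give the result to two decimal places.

-2.86 percentage points

First mineral: 61.506 g Si in 275.167 g formula = 22.35 wt% Si.
Second mineral: 224.680 g Si in 891.203 g formula = 25.21 wt% Si.
22.35% − 25.21% gives a difference of -2.86 percentage points.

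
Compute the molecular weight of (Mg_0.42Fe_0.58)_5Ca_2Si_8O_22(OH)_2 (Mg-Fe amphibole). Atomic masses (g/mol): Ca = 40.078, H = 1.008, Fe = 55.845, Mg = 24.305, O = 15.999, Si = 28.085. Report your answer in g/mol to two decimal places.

The formula mass is the sum 2.10×24.305 + 2.90×55.845 + 2×40.078 + 8×28.085 + 24×15.999 + 2×1.008.

903.82 g/mol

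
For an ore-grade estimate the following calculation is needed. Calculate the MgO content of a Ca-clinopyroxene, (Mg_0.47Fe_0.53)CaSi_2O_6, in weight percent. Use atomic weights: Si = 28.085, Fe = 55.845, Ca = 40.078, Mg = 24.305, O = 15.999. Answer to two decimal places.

8.12 wt%

Molar mass of (Mg_0.47Fe_0.53)CaSi_2O_6 = 0.47×24.305 + 0.53×55.845 + 1×40.078 + 2×28.085 + 6×15.999 = 233.263 g/mol.
Each formula unit contains 0.47 Mg, equivalent to 0.47/1 = 0.4700 mol MgO.
M(MgO) = 1×24.305 + 1×15.999 = 40.304 g/mol.
Mass of MgO per formula unit = 0.4700 × 40.304 = 18.943 g.
MgO wt% = 18.943 / 233.263 × 100 = 8.12%.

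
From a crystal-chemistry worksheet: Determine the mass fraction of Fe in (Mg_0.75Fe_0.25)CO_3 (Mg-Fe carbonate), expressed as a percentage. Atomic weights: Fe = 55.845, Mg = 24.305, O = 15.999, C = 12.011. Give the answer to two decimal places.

M((Mg_0.75Fe_0.25)CO_3) = 92.198 g/mol.
Fe contributes 0.25 × 55.845 = 13.961 g per mole.
13.961/92.198 = 0.1514 → 15.14%.

15.14 weight percent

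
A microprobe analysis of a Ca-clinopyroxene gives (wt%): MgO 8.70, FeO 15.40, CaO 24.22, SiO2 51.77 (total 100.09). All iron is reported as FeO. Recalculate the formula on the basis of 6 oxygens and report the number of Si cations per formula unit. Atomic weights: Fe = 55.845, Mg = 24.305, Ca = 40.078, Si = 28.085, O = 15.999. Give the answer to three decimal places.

MgO: 8.70/40.304 = 0.21586 mol → 0.21586 mol Mg, 0.21586 mol O.
FeO: 15.40/71.844 = 0.21435 mol → 0.21435 mol Fe, 0.21435 mol O.
CaO: 24.22/56.077 = 0.43191 mol → 0.43191 mol Ca, 0.43191 mol O.
SiO2: 51.77/60.083 = 0.86164 mol → 0.86164 mol Si, 1.72328 mol O.
Total oxygen = 2.58540 mol. Normalization factor = 6/2.58540 = 2.32072.
Si per 6 O = 0.86164 × 2.32072 = 2.000.

2.000 Si apfu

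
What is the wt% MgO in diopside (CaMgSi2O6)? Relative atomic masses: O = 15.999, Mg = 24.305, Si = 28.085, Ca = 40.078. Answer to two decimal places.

18.61 wt%

M(CaMgSi2O6) = 216.547 g/mol; M(MgO) = 40.304 g/mol.
Moles MgO per formula unit = 1 Mg ÷ 1 = 1.0000.
MgO fraction = (1.0000 × 40.304) / 216.547 = 40.304/216.547 = 0.1861.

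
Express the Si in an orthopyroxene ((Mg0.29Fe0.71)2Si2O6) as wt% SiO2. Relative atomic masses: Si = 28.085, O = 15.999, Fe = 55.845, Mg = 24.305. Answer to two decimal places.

48.94 wt%

Molar mass of (Mg0.29Fe0.71)2Si2O6 = 0.58·24.305 + 1.42·55.845 + 2·28.085 + 6·15.999 = 245.561 g/mol.
Each formula unit contains 2 Si, equivalent to 2/1 = 2.0000 mol SiO2.
M(SiO2) = 1×28.085 + 2×15.999 = 60.083 g/mol.
Mass of SiO2 per formula unit = 2.0000 × 60.083 = 120.166 g.
SiO2 wt% = 120.166 / 245.561 × 100 = 48.94%.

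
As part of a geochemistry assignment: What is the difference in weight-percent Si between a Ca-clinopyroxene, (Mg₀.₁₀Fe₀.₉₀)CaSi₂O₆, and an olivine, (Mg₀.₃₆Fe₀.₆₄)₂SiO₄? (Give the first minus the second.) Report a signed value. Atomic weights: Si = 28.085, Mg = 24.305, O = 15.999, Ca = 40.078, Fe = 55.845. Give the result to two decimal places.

7.42 percentage points

First mineral: 56.170 g Si in 244.933 g formula = 22.93 wt% Si.
Second mineral: 28.085 g Si in 181.062 g formula = 15.51 wt% Si.
22.93% − 15.51% gives a difference of 7.42 percentage points.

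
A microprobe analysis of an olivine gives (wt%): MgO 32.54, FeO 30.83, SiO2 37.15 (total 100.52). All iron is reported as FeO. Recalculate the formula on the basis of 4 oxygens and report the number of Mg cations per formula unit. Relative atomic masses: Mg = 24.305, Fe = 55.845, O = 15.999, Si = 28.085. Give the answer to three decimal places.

1.306 Mg apfu

MgO (M=40.304): mol = 0.80736; Mg = 0.80736, O = 0.80736.
FeO (M=71.844): mol = 0.42912; Fe = 0.42912, O = 0.42912.
SiO2 (M=60.083): mol = 0.61831; Si = 0.61831, O = 1.23662.
ΣO = 2.47310; factor = 4/ΣO = 1.61740.
Mg apfu = 0.80736 × 1.61740 = 1.306.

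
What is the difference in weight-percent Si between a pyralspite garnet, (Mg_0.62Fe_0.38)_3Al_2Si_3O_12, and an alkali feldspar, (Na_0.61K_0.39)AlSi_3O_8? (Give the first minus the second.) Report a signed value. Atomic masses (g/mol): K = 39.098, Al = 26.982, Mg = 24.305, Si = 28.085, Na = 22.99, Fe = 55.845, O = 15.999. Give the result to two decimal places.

-12.19 percentage points

M((Mg_0.62Fe_0.38)_3Al_2Si_3O_12) = 439.078 g/mol, so wt% Si = 84.255/439.078 × 100 = 19.19%.
M((Na_0.61K_0.39)AlSi_3O_8) = 268.501 g/mol, so wt% Si = 84.255/268.501 × 100 = 31.38%.
19.19 − 31.38 = -12.19 pp.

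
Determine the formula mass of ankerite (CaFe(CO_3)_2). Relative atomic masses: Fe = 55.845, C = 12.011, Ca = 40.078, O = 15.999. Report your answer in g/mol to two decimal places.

M = 1*40.078 + 1*55.845 + 2*12.011 + 6*15.999

215.94 g/mol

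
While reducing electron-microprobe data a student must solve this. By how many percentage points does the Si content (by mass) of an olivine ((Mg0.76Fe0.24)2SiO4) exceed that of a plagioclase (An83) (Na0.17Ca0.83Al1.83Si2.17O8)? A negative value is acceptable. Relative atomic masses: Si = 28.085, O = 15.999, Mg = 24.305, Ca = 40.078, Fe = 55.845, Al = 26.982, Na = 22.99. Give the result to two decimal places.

First mineral: 28.085 g Si in 155.830 g formula = 18.02 wt% Si.
Second mineral: 60.944 g Si in 275.487 g formula = 22.12 wt% Si.
18.02% − 22.12% gives a difference of -4.10 percentage points.

-4.10 percentage points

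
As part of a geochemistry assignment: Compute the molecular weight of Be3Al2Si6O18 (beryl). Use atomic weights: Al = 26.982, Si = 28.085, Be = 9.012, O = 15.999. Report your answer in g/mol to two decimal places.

Be: 3 × 9.012 = 27.0360
Al: 2 × 26.982 = 53.9640
Si: 6 × 28.085 = 168.5100
O: 18 × 15.999 = 287.9820
Summing the contributions gives the formula mass.

537.49 g/mol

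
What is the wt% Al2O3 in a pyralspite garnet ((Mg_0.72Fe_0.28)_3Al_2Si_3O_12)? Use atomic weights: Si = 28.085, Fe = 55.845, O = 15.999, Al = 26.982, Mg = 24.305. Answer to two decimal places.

Formula mass = 429.616 g/mol.
2 Al → 1.0000 mol Al2O3 per formula unit; M(Al2O3) = 101.961, so Al2O3 mass = 101.961 g.
101.961/429.616 × 100 = 23.73 wt%.

23.73 wt%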